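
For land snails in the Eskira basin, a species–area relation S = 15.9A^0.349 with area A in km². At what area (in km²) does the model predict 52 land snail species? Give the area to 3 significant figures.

29.8 km²

52 = 15.9 × A^0.349  ⇒  A^0.349 = 52/15.9 = 3.27
ln A = ln(3.27) / 0.349 = 1.1849 / 0.349 = 3.3952
A = e^3.3952 ≈ 29.82 km²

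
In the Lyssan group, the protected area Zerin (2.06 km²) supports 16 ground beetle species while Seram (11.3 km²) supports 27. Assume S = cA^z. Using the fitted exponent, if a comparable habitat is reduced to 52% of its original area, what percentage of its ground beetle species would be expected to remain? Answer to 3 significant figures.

81.8%

z = ln(27/16) / ln(11.3/2.06) = 0.5232 / 1.7021 = 0.3074
S_new/S_old = (A_new/A_old)^z = 0.52^0.3074 = exp(0.3074 × -0.6539) = 0.8179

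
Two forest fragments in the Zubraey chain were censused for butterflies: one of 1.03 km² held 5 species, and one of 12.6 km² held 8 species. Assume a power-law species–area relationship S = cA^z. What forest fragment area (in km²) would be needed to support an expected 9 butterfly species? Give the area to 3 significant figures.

z = ln(8/5) / ln(12.6/1.03) = 0.4700 / 2.5041 = 0.1877
c = 5 / 1.03^0.1877 = 5 / 1.006 = 4.972
A = (9/4.972)^(1/0.1877) ⇒ ln A = ln(1.81)/0.1877 = 3.1612
A = e^3.1612 ≈ 23.6 km²

23.6 km²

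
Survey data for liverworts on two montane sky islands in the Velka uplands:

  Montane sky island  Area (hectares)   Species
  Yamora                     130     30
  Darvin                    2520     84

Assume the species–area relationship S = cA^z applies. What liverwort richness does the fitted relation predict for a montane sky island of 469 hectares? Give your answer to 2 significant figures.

47

z = ln(84/30) / ln(2520/130) = 1.0296 / 2.9645 = 0.3473
c = 30 / 130^0.3473 = 30 / 5.423 = 5.532
S₃ = 5.532 × 469^0.3473 = 5.532 × 8.467 ≈ 46.84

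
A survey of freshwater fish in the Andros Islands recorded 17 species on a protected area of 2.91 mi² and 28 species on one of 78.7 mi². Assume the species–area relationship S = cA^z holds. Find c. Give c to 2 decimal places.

z = ln(S₂/S₁) / ln(A₂/A₁) = ln(28/17) / ln(78.7/2.91) = 0.4990 / 3.2975 = 0.1513
c = S₁ / A₁^z = 17 / 2.91^0.1513 = 17 / 1.175 = 14.46

14.46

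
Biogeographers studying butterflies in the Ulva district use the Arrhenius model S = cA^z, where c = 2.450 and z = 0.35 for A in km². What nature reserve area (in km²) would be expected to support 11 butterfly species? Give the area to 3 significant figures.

73.0 km²

11 = 2.45 × A^0.35  ⇒  A^0.35 = 11/2.45 = 4.49
ln A = ln(4.49) / 0.35 = 1.5018 / 0.35 = 4.2909
A = e^4.2909 ≈ 73.03 km²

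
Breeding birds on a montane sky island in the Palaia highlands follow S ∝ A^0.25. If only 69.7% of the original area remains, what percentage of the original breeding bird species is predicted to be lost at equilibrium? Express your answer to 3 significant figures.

8.63%

S_new/S_old = (A_new/A_old)^z = 0.697^0.25
= exp(0.25 × ln 0.697) = exp(0.25 × -0.3610) = exp(-0.0902) ≈ 0.9137
Fraction lost = 1 − 0.9137 = 0.08629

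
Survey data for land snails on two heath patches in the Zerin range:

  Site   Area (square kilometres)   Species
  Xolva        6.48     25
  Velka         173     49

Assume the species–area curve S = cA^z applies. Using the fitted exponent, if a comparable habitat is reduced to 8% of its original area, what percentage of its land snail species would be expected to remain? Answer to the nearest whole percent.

z = ln(49/25) / ln(173/6.48) = 0.6729 / 3.2846 = 0.2049
S_new/S_old = (A_new/A_old)^z = 0.08^0.2049 = exp(0.2049 × -2.5257) = 0.596

60%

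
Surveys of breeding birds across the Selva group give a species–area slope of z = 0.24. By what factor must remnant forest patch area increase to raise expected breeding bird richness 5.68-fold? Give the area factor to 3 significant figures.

(A₂/A₁)^0.24 = 5.68, so A₂/A₁ = 5.68^(1/0.24) = 5.68^4.167
ln(A₂/A₁) = ln 5.68 / 0.24 = 1.7370 / 0.24 = 7.2373
A₂/A₁ = e^7.2373 ≈ 1390

1390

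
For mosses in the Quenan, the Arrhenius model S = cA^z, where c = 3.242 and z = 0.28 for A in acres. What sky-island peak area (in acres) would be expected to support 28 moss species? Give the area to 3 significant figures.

28 = 3.242 × A^0.28  ⇒  A^0.28 = 28/3.242 = 8.637
ln A = ln(8.637) / 0.28 = 2.1560 / 0.28 = 7.7001
A = e^7.7001 ≈ 2208 acres

2210 acres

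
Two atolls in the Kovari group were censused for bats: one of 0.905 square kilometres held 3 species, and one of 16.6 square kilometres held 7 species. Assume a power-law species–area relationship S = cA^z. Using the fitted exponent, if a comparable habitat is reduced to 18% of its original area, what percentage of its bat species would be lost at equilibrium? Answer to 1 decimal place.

z = ln(7/3) / ln(16.6/0.905) = 0.8473 / 2.9092 = 0.2912
S_new/S_old = (A_new/A_old)^z = 0.18^0.2912 = exp(0.2912 × -1.7148) = 0.6069
Fraction lost = 1 − 0.6069 = 0.3931

39.3%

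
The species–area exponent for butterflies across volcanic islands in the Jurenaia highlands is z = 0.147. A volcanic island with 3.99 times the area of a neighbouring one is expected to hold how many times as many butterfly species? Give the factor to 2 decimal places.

S₂/S₁ = (A₂/A₁)^z = 3.99^0.147
ln(S₂/S₁) = 0.147 × ln 3.99 = 0.147 × 1.3838 = 0.2034
S₂/S₁ = e^0.2034 ≈ 1.226

1.23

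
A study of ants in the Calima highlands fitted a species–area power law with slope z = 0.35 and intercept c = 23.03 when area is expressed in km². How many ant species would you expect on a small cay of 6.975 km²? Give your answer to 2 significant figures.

S = 23.03 × 6.975^0.35
ln S = ln 23.03 + 0.35 × ln 6.975 = 3.1368 + 0.35 × 1.9423 = 3.8166
S = e^3.8166 ≈ 45.45

45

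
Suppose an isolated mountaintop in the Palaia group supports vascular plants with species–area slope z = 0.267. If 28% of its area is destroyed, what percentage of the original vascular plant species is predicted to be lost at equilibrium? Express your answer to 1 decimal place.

S_new/S_old = (A_new/A_old)^z = 0.72^0.267
= exp(0.267 × ln 0.72) = exp(0.267 × -0.3285) = exp(-0.0877) ≈ 0.916
Fraction lost = 1 − 0.916 = 0.08397

8.4%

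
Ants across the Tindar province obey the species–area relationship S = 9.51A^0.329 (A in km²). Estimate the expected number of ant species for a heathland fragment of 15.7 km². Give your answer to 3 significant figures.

23.5

S = 9.51 × 15.7^0.329 = 9.51 × 2.474 ≈ 23.53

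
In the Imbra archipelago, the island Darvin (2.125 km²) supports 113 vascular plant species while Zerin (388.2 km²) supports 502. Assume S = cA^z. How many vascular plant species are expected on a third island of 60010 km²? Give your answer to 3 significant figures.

z = ln(502/113) / ln(388.2/2.125) = 1.4912 / 5.2077 = 0.2863
c = 113 / 2.125^0.2863 = 113 / 1.241 = 91.06
S₃ = 91.06 × 60010^0.2863 = 91.06 × 23.35 ≈ 2126

2130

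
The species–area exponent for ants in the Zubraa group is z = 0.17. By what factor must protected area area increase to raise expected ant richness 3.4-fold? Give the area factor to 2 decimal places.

1337.66

(A₂/A₁)^0.17 = 3.4, so A₂/A₁ = 3.4^(1/0.17) = 3.4^5.882
ln(A₂/A₁) = ln 3.4 / 0.17 = 1.2238 / 0.17 = 7.1987
A₂/A₁ = e^7.1987 ≈ 1338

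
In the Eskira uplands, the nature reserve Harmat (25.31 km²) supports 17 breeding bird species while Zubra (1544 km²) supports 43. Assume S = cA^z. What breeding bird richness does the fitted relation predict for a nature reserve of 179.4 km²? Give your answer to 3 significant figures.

26.5

z = ln(43/17) / ln(1544/25.31) = 0.9280 / 4.1109 = 0.2257
c = 17 / 25.31^0.2257 = 17 / 2.074 = 8.197
S₃ = 8.197 × 179.4^0.2257 = 8.197 × 3.227 ≈ 26.45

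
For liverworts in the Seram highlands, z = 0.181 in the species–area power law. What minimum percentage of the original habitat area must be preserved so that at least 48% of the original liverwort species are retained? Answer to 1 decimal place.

Need (A_new/A_old)^0.181 = 0.48, so A_new/A_old = 0.48^(1/0.181) = 0.48^5.525
ln(A_new/A_old) = ln 0.48 / 0.181 = -0.7340 / 0.181 = -4.0551
A_new/A_old = e^-4.0551 ≈ 0.01733

1.7%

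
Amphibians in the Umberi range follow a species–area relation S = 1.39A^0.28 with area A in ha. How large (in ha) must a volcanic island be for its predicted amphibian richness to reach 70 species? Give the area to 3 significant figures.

70 = 1.39 × A^0.28  ⇒  A^0.28 = 70/1.39 = 50.36
ln A = ln(50.36) / 0.28 = 3.9192 / 0.28 = 13.9971
A = e^13.9971 ≈ 1199137 ha

1200000 ha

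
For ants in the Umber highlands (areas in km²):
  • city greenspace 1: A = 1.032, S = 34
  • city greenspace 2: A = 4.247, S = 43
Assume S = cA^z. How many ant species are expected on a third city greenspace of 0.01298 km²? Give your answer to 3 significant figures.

16.4

z = ln(43/34) / ln(4.247/1.032) = 0.2348 / 1.4147 = 0.1660
c = 34 / 1.032^0.1660 = 34 / 1.005 = 33.82
S₃ = 33.82 × 0.01298^0.1660 = 33.82 × 0.4862 ≈ 16.44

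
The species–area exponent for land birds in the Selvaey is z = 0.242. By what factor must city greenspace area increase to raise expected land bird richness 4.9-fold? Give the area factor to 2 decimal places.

711.30

(A₂/A₁)^0.242 = 4.9, so A₂/A₁ = 4.9^(1/0.242) = 4.9^4.132
ln(A₂/A₁) = ln 4.9 / 0.242 = 1.5892 / 0.242 = 6.5671
A₂/A₁ = e^6.5671 ≈ 711.3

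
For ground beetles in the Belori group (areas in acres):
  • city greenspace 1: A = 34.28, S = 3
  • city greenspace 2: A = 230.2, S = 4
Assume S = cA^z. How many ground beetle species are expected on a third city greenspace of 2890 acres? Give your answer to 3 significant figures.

5.86

z = ln(4/3) / ln(230.2/34.28) = 0.2877 / 1.9044 = 0.1511
c = 3 / 34.28^0.1511 = 3 / 1.706 = 1.759
S₃ = 1.759 × 2890^0.1511 = 1.759 × 3.333 ≈ 5.862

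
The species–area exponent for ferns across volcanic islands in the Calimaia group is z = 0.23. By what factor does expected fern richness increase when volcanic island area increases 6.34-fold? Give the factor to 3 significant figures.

S₂/S₁ = (A₂/A₁)^z = 6.34^0.23
ln(S₂/S₁) = 0.23 × ln 6.34 = 0.23 × 1.8469 = 0.4248
S₂/S₁ = e^0.4248 ≈ 1.529

1.53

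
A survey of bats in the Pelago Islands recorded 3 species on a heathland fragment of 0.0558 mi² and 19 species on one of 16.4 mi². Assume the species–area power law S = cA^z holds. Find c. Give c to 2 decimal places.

7.66

z = ln(S₂/S₁) / ln(A₂/A₁) = ln(19/3) / ln(16.4/0.0558) = 1.8458 / 5.6833 = 0.3248
c = S₁ / A₁^z = 3 / 0.0558^0.3248 = 3 / 0.3917 = 7.659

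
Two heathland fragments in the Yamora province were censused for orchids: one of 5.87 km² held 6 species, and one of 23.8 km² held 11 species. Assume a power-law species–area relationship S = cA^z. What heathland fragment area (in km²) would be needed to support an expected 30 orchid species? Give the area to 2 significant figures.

z = ln(11/6) / ln(23.8/5.87) = 0.6061 / 1.3998 = 0.4330
c = 6 / 5.87^0.4330 = 6 / 2.152 = 2.788
A = (30/2.788)^(1/0.4330) ⇒ ln A = ln(10.76)/0.4330 = 5.4867
A = e^5.4867 ≈ 241.5 km²

240 km²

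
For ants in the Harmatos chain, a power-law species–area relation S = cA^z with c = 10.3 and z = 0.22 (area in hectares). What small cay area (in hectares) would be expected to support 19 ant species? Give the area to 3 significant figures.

16.2 hectares

19 = 10.3 × A^0.22  ⇒  A^0.22 = 19/10.3 = 1.845
ln A = ln(1.845) / 0.22 = 0.6123 / 0.22 = 2.7832
A = e^2.7832 ≈ 16.17 hectares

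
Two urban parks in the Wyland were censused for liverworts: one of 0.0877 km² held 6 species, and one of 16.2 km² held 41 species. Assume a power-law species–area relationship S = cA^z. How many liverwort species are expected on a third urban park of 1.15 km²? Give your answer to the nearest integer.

15

z = ln(41/6) / ln(16.2/0.0877) = 1.9218 / 5.2188 = 0.3682
c = 6 / 0.0877^0.3682 = 6 / 0.4081 = 14.7
S₃ = 14.7 × 1.15^0.3682 = 14.7 × 1.053 ≈ 15.48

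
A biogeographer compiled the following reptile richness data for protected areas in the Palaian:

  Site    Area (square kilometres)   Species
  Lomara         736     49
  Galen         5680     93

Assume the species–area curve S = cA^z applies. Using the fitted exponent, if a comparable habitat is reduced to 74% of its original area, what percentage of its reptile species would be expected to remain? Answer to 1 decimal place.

z = ln(93/49) / ln(5680/736) = 0.6408 / 2.0435 = 0.3136
S_new/S_old = (A_new/A_old)^z = 0.74^0.3136 = exp(0.3136 × -0.3011) = 0.9099

91.0%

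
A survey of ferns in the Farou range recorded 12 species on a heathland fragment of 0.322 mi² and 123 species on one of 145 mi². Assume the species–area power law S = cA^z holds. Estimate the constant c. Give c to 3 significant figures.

18.5

z = ln(S₂/S₁) / ln(A₂/A₁) = ln(123/12) / ln(145/0.322) = 2.3273 / 6.1099 = 0.3809
c = S₁ / A₁^z = 12 / 0.322^0.3809 = 12 / 0.6494 = 18.48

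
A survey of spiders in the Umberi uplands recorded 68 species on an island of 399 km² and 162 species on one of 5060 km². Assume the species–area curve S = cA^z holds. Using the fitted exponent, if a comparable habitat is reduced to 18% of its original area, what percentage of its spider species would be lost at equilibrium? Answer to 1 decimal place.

44.3%

z = ln(162/68) / ln(5060/399) = 0.8681 / 2.5402 = 0.3417
S_new/S_old = (A_new/A_old)^z = 0.18^0.3417 = exp(0.3417 × -1.7148) = 0.5565
Fraction lost = 1 − 0.5565 = 0.4435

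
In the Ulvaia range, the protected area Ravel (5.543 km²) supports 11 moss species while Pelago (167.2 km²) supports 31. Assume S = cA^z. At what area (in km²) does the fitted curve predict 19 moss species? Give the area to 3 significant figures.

z = ln(31/11) / ln(167.2/5.543) = 1.0361 / 3.4067 = 0.3041
c = 11 / 5.543^0.3041 = 11 / 1.683 = 6.534
A = (19/6.534)^(1/0.3041) ⇒ ln A = ln(2.908)/0.3041 = 3.5096
A = e^3.5096 ≈ 33.43 km²

33.4 km²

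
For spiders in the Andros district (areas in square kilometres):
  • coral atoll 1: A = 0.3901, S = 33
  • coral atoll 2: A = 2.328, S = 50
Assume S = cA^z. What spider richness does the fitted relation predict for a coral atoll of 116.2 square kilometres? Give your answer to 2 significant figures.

120

z = ln(50/33) / ln(2.328/0.3901) = 0.4155 / 1.7864 = 0.2326
c = 33 / 0.3901^0.2326 = 33 / 0.8034 = 41.08
S₃ = 41.08 × 116.2^0.2326 = 41.08 × 3.023 ≈ 124.2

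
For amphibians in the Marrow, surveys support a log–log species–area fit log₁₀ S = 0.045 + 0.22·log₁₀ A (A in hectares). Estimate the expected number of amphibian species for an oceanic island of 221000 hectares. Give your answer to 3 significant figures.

S = 1.109 × 221000^0.22 = 1.109 × 14.99 ≈ 16.63

16.6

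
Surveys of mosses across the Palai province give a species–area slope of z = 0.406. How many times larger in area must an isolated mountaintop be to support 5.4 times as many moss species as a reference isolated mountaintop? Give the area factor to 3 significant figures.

63.7

(A₂/A₁)^0.406 = 5.4, so A₂/A₁ = 5.4^(1/0.406) = 5.4^2.463
ln(A₂/A₁) = ln 5.4 / 0.406 = 1.6864 / 0.406 = 4.1537
A₂/A₁ = e^4.1537 ≈ 63.67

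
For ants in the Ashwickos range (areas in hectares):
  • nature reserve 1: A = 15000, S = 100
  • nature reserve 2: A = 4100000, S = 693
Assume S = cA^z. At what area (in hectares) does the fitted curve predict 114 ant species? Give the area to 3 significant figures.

21900 hectares

z = ln(693/100) / ln(4100000/15000) = 1.9359 / 5.6107 = 0.3450
c = 100 / 15000^0.3450 = 100 / 27.6 = 3.623
A = (114/3.623)^(1/0.3450) ⇒ ln A = ln(31.46)/0.3450 = 9.9956
A = e^9.9956 ≈ 21929 hectares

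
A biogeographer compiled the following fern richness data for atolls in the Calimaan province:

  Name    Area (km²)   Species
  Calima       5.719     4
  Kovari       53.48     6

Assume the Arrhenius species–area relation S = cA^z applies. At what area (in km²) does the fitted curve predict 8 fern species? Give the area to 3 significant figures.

261 km²

z = ln(6/4) / ln(53.48/5.719) = 0.4055 / 2.2355 = 0.1814
c = 4 / 5.719^0.1814 = 4 / 1.372 = 2.915
A = (8/2.915)^(1/0.1814) ⇒ ln A = ln(2.744)/0.1814 = 5.5654
A = e^5.5654 ≈ 261.2 km²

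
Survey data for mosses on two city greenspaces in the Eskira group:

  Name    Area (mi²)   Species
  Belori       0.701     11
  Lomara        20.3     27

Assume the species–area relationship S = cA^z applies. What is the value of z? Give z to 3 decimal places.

0.267

Taking logs: ln S = ln c + z ln A, so z = (ln S₂ − ln S₁)/(ln A₂ − ln A₁).
z = ln(27/11) / ln(20.3/0.701) = ln(2.455) / ln(28.96) = 0.8979 / 3.3659 = 0.2668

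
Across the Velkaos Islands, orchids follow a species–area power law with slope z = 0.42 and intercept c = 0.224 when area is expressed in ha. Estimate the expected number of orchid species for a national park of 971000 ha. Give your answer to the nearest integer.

73 species

S = 0.224 × 971000^0.42 = 0.224 × 327.1 ≈ 73.26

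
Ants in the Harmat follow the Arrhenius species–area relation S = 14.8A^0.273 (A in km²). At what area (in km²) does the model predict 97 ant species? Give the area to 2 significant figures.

97 = 14.8 × A^0.273  ⇒  A^0.273 = 97/14.8 = 6.554
ln A = ln(6.554) / 0.273 = 1.8801 / 0.273 = 6.8868
A = e^6.8868 ≈ 979.2 km²

980 km²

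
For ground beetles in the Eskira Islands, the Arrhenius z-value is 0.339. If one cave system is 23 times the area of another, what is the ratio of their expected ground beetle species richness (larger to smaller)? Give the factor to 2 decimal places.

2.89

S₂/S₁ = (A₂/A₁)^z = 23^0.339
ln(S₂/S₁) = 0.339 × ln 23 = 0.339 × 3.1355 = 1.0629
S₂/S₁ = e^1.0629 ≈ 2.895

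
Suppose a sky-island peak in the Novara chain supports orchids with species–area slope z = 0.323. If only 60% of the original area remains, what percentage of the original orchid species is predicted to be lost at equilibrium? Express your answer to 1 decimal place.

S_new/S_old = (A_new/A_old)^z = 0.6^0.323
= exp(0.323 × ln 0.6) = exp(0.323 × -0.5108) = exp(-0.1650) ≈ 0.8479
Fraction lost = 1 − 0.8479 = 0.1521

15.2%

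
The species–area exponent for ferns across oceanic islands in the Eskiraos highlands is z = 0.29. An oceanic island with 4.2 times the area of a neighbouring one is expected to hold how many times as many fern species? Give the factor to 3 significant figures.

S₂/S₁ = (A₂/A₁)^z = 4.2^0.29
ln(S₂/S₁) = 0.29 × ln 4.2 = 0.29 × 1.4351 = 0.4162
S₂/S₁ = e^0.4162 ≈ 1.516

1.52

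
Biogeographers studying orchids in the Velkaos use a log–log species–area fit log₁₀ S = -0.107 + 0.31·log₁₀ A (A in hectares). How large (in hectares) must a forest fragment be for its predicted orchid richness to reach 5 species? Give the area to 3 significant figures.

5 = 0.7816 × A^0.31  ⇒  A^0.31 = 5/0.7816 = 6.397
ln A = ln(6.397) / 0.31 = 1.8558 / 0.31 = 5.9865
A = e^5.9865 ≈ 398 hectares

398 hectares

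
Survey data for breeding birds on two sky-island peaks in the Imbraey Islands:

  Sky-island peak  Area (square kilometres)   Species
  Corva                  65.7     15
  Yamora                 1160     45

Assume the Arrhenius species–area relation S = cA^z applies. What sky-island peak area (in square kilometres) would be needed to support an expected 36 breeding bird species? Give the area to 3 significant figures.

647 square kilometres

z = ln(45/15) / ln(1160/65.7) = 1.0986 / 2.8711 = 0.3826
c = 15 / 65.7^0.3826 = 15 / 4.96 = 3.024
A = (36/3.024)^(1/0.3826) ⇒ ln A = ln(11.9)/0.3826 = 6.4730
A = e^6.4730 ≈ 647.4 square kilometres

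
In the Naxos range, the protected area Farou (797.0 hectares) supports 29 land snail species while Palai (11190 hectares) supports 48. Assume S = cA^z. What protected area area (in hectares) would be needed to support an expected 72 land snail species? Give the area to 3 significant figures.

93800 hectares

z = ln(48/29) / ln(11190/797) = 0.5039 / 2.6419 = 0.1907
c = 29 / 797^0.1907 = 29 / 3.576 = 8.109
A = (72/8.109)^(1/0.1907) ⇒ ln A = ln(8.879)/0.1907 = 11.4486
A = e^11.4486 ≈ 93769 hectares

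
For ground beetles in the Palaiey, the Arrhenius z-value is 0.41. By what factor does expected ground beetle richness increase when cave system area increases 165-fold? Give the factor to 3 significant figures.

S₂/S₁ = (A₂/A₁)^z = 165^0.41
ln(S₂/S₁) = 0.41 × ln 165 = 0.41 × 5.1059 = 2.0934
S₂/S₁ = e^2.0934 ≈ 8.113

8.11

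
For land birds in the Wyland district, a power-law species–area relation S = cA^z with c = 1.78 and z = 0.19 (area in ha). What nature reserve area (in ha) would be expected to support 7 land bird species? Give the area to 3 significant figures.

1350 ha

7 = 1.78 × A^0.19  ⇒  A^0.19 = 7/1.78 = 3.933
ln A = ln(3.933) / 0.19 = 1.3693 / 0.19 = 7.2068
A = e^7.2068 ≈ 1349 ha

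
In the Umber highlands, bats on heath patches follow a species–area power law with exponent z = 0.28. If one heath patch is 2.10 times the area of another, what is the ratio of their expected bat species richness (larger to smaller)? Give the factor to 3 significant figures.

1.23

S₂/S₁ = (A₂/A₁)^z = 2.1^0.28
ln(S₂/S₁) = 0.28 × ln 2.1 = 0.28 × 0.7419 = 0.2077
S₂/S₁ = e^0.2077 ≈ 1.231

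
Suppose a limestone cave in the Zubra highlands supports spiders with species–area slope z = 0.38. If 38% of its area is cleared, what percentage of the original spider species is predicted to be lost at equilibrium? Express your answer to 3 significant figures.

S_new/S_old = (A_new/A_old)^z = 0.62^0.38
= exp(0.38 × ln 0.62) = exp(0.38 × -0.4780) = exp(-0.1817) ≈ 0.8339
Fraction lost = 1 − 0.8339 = 0.1661

16.6%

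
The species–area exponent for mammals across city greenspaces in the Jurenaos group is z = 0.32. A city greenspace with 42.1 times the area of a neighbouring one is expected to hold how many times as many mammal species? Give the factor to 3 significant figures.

S₂/S₁ = (A₂/A₁)^z = 42.1^0.32
ln(S₂/S₁) = 0.32 × ln 42.1 = 0.32 × 3.7400 = 1.1968
S₂/S₁ = e^1.1968 ≈ 3.31

3.31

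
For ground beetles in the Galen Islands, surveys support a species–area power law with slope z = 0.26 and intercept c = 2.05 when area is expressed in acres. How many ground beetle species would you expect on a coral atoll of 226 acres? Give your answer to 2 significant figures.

S = 2.05 × 226^0.26
ln S = ln 2.05 + 0.26 × ln 226 = 0.7178 + 0.26 × 5.4205 = 2.1272
S = e^2.1272 ≈ 8.391

8.4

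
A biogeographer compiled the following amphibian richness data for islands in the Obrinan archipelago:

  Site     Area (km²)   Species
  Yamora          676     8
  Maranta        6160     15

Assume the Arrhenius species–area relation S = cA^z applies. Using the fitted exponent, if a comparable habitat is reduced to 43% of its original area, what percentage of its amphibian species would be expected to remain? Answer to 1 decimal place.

z = ln(15/8) / ln(6160/676) = 0.6286 / 2.2096 = 0.2845
S_new/S_old = (A_new/A_old)^z = 0.43^0.2845 = exp(0.2845 × -0.8440) = 0.7866

78.7%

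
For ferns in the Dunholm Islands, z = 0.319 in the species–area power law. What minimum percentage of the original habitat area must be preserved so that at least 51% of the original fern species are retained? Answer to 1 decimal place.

12.1%

Need (A_new/A_old)^0.319 = 0.51, so A_new/A_old = 0.51^(1/0.319) = 0.51^3.135
ln(A_new/A_old) = ln 0.51 / 0.319 = -0.6733 / 0.319 = -2.1108
A_new/A_old = e^-2.1108 ≈ 0.1211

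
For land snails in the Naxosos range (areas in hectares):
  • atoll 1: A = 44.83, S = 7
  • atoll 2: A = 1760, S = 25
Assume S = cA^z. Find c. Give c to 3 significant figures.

z = ln(S₂/S₁) / ln(A₂/A₁) = ln(25/7) / ln(1760/44.83) = 1.2730 / 3.6702 = 0.3468
c = S₁ / A₁^z = 7 / 44.83^0.3468 = 7 / 3.74 = 1.872

1.87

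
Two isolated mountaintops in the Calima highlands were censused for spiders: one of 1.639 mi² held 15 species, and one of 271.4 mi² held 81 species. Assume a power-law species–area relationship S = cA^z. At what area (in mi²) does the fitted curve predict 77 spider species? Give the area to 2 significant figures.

230 mi²

z = ln(81/15) / ln(271.4/1.639) = 1.6864 / 5.1095 = 0.3301
c = 15 / 1.639^0.3301 = 15 / 1.177 = 12.74
A = (77/12.74)^(1/0.3301) ⇒ ln A = ln(6.043)/0.3301 = 5.4502
A = e^5.4502 ≈ 232.8 mi²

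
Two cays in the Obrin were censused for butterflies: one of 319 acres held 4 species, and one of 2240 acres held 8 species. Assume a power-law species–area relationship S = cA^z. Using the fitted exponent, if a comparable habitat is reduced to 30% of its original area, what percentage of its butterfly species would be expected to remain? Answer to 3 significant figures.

z = ln(8/4) / ln(2240/319) = 0.6931 / 1.9490 = 0.3556
S_new/S_old = (A_new/A_old)^z = 0.3^0.3556 = exp(0.3556 × -1.2040) = 0.6517

65.2%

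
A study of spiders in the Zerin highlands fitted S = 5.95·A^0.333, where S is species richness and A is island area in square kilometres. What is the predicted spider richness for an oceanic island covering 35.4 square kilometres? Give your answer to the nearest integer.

20 species

S = 5.95 × 35.4^0.333
ln S = ln 5.95 + 0.333 × ln 35.4 = 1.7834 + 0.333 × 3.5667 = 2.9711
S = e^2.9711 ≈ 19.51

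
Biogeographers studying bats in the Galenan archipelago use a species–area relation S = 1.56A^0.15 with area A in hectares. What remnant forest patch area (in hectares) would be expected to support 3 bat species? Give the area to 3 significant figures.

3 = 1.56 × A^0.15  ⇒  A^0.15 = 3/1.56 = 1.923
ln A = ln(1.923) / 0.15 = 0.6539 / 0.15 = 4.3595
A = e^4.3595 ≈ 78.22 hectares

78.2 hectares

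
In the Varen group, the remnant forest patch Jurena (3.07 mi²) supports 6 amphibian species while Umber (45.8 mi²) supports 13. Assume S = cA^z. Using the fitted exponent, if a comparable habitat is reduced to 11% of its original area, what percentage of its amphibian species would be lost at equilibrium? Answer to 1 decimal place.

z = ln(13/6) / ln(45.8/3.07) = 0.7732 / 2.7026 = 0.2861
S_new/S_old = (A_new/A_old)^z = 0.11^0.2861 = exp(0.2861 × -2.2073) = 0.5318
Fraction lost = 1 − 0.5318 = 0.4682

46.8%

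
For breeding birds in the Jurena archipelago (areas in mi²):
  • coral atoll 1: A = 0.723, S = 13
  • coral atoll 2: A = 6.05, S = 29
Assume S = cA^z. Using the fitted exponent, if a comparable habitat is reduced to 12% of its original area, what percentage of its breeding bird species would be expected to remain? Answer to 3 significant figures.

44.9%

z = ln(29/13) / ln(6.05/0.723) = 0.8023 / 2.1244 = 0.3777
S_new/S_old = (A_new/A_old)^z = 0.12^0.3777 = exp(0.3777 × -2.1203) = 0.449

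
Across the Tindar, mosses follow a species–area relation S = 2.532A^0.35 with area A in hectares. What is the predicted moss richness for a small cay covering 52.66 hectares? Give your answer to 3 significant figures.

S = 2.532 × 52.66^0.35 = 2.532 × 4.004 ≈ 10.14

10.1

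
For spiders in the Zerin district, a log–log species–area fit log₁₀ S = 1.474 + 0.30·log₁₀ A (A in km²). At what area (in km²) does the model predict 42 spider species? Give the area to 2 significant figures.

3.1 km²

42 = 29.79 × A^0.3  ⇒  A^0.3 = 42/29.79 = 1.41
ln A = ln(1.41) / 0.3 = 0.3437 / 0.3 = 1.1455
A = e^1.1455 ≈ 3.144 km²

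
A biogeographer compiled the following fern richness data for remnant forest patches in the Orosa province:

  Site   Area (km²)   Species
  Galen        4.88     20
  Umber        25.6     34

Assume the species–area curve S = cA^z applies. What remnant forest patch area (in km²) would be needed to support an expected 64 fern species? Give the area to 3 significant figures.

z = ln(34/20) / ln(25.6/4.88) = 0.5306 / 1.6574 = 0.3201
c = 20 / 4.88^0.3201 = 20 / 1.661 = 12.04
A = (64/12.04)^(1/0.3201) ⇒ ln A = ln(5.316)/0.3201 = 5.2183
A = e^5.2183 ≈ 184.6 km²

185 km²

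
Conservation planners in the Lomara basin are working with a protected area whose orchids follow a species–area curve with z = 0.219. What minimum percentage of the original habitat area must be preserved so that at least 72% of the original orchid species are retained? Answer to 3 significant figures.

22.3%

Need (A_new/A_old)^0.219 = 0.72, so A_new/A_old = 0.72^(1/0.219) = 0.72^4.566
ln(A_new/A_old) = ln 0.72 / 0.219 = -0.3285 / 0.219 = -1.5000
A_new/A_old = e^-1.5000 ≈ 0.2231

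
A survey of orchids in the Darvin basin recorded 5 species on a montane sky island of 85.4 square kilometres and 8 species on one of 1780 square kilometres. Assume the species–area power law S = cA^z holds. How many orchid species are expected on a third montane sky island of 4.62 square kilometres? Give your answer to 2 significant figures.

3.2

z = ln(8/5) / ln(1780/85.4) = 0.4700 / 3.0370 = 0.1548
c = 5 / 85.4^0.1548 = 5 / 1.99 = 2.512
S₃ = 2.512 × 4.62^0.1548 = 2.512 × 1.267 ≈ 3.184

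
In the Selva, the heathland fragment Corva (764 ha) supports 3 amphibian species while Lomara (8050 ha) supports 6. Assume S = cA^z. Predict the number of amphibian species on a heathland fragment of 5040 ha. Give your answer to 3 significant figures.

5.23

z = ln(6/3) / ln(8050/764) = 0.6931 / 2.3549 = 0.2943
c = 3 / 764^0.2943 = 3 / 7.057 = 0.4251
S₃ = 0.4251 × 5040^0.2943 = 0.4251 × 12.3 ≈ 5.227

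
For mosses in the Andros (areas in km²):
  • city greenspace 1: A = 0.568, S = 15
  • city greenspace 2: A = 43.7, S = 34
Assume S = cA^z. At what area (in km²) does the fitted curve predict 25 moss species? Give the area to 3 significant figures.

8.55 km²

z = ln(34/15) / ln(43.7/0.568) = 0.8183 / 4.3430 = 0.1884
c = 15 / 0.568^0.1884 = 15 / 0.8989 = 16.69
A = (25/16.69)^(1/0.1884) ⇒ ln A = ln(1.498)/0.1884 = 2.1454
A = e^2.1454 ≈ 8.546 km²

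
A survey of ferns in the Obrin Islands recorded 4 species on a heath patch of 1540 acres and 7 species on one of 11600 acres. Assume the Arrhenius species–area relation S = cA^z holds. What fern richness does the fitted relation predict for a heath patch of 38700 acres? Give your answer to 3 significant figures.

9.77

z = ln(7/4) / ln(11600/1540) = 0.5596 / 2.0192 = 0.2771
c = 4 / 1540^0.2771 = 4 / 7.645 = 0.5232
S₃ = 0.5232 × 38700^0.2771 = 0.5232 × 18.68 ≈ 9.775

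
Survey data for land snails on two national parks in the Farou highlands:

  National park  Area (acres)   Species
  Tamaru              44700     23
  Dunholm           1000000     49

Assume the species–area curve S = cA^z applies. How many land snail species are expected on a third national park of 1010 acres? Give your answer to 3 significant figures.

9.14

z = ln(49/23) / ln(1000000/44700) = 0.7563 / 3.1078 = 0.2434
c = 23 / 44700^0.2434 = 23 / 13.54 = 1.698
S₃ = 1.698 × 1010^0.2434 = 1.698 × 5.385 ≈ 9.144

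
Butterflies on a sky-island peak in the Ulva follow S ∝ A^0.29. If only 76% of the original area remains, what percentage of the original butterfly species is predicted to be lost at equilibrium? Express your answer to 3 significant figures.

S_new/S_old = (A_new/A_old)^z = 0.76^0.29
= exp(0.29 × ln 0.76) = exp(0.29 × -0.2744) = exp(-0.0796) ≈ 0.9235
Fraction lost = 1 − 0.9235 = 0.0765

7.65%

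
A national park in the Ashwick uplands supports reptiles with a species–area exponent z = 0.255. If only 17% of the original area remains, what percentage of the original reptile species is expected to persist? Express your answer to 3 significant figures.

S_new/S_old = (A_new/A_old)^z = 0.17^0.255
= exp(0.255 × ln 0.17) = exp(0.255 × -1.7720) = exp(-0.4518) ≈ 0.6365

63.6%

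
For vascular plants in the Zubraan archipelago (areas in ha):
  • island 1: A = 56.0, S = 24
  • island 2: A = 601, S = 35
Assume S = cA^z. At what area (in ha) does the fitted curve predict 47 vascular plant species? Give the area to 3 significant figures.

z = ln(35/24) / ln(601/56) = 0.3773 / 2.3732 = 0.1590
c = 24 / 56^0.1590 = 24 / 1.896 = 12.66
A = (47/12.66)^(1/0.1590) ⇒ ln A = ln(3.714)/0.1590 = 8.2529
A = e^8.2529 ≈ 3839 ha

3840 ha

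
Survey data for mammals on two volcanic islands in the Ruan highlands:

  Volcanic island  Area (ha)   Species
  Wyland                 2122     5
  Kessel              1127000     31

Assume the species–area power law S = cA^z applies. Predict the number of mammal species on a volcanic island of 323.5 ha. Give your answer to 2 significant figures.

z = ln(31/5) / ln(1127000/2122) = 1.8245 / 6.2750 = 0.2908
c = 5 / 2122^0.2908 = 5 / 9.275 = 0.5391
S₃ = 0.5391 × 323.5^0.2908 = 0.5391 × 5.368 ≈ 2.894

2.9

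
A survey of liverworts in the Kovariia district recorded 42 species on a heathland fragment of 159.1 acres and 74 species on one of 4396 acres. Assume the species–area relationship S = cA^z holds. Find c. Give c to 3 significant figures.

z = ln(S₂/S₁) / ln(A₂/A₁) = ln(74/42) / ln(4396/159.1) = 0.5664 / 3.3189 = 0.1707
c = S₁ / A₁^z = 42 / 159.1^0.1707 = 42 / 2.375 = 17.68

17.7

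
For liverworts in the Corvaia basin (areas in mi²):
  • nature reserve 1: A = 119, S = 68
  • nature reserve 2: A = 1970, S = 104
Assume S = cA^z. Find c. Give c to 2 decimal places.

32.98

z = ln(S₂/S₁) / ln(A₂/A₁) = ln(104/68) / ln(1970/119) = 0.4249 / 2.8067 = 0.1514
c = S₁ / A₁^z = 68 / 119^0.1514 = 68 / 2.062 = 32.98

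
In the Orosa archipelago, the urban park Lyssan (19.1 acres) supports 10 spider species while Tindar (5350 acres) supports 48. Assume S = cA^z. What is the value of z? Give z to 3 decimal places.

0.278

Taking logs: ln S = ln c + z ln A, so z = (ln S₂ − ln S₁)/(ln A₂ − ln A₁).
z = ln(48/10) / ln(5350/19.1) = ln(4.8) / ln(280.1) = 1.5686 / 5.6352 = 0.2784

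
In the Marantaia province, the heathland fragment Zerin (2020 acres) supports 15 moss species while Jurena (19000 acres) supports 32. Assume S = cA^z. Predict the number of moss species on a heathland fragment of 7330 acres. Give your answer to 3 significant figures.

23.2

z = ln(32/15) / ln(19000/2020) = 0.7577 / 2.2413 = 0.3381
c = 15 / 2020^0.3381 = 15 / 13.1 = 1.145
S₃ = 1.145 × 7330^0.3381 = 1.145 × 20.26 ≈ 23.19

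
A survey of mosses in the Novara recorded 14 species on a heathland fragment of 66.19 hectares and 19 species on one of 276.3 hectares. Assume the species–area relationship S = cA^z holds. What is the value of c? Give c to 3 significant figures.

z = ln(S₂/S₁) / ln(A₂/A₁) = ln(19/14) / ln(276.3/66.19) = 0.3054 / 1.4290 = 0.2137
c = S₁ / A₁^z = 14 / 66.19^0.2137 = 14 / 2.45 = 5.715

5.71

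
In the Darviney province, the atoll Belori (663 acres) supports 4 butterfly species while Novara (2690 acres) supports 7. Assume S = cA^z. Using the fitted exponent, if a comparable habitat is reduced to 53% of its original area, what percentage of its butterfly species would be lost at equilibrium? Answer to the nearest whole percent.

z = ln(7/4) / ln(2690/663) = 0.5596 / 1.4005 = 0.3996
S_new/S_old = (A_new/A_old)^z = 0.53^0.3996 = exp(0.3996 × -0.6349) = 0.7759
Fraction lost = 1 − 0.7759 = 0.2241

22%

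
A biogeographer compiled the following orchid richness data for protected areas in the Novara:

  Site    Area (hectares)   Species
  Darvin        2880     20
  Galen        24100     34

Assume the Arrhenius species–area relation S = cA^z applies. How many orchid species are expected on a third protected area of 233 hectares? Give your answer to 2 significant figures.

z = ln(34/20) / ln(24100/2880) = 0.5306 / 2.1244 = 0.2498
c = 20 / 2880^0.2498 = 20 / 7.313 = 2.735
S₃ = 2.735 × 233^0.2498 = 2.735 × 3.902 ≈ 10.67

11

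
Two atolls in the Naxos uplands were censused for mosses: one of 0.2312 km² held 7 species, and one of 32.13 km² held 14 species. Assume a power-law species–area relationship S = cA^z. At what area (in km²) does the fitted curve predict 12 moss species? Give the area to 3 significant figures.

10.7 km²

z = ln(14/7) / ln(32.13/0.2312) = 0.6931 / 4.9343 = 0.1405
c = 7 / 0.2312^0.1405 = 7 / 0.8141 = 8.599
A = (12/8.599)^(1/0.1405) ⇒ ln A = ln(1.396)/0.1405 = 2.3724
A = e^2.3724 ≈ 10.72 km²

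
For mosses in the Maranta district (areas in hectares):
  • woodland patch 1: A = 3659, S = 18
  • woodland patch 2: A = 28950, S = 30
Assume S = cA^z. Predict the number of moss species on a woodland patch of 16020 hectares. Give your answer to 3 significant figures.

25.9

z = ln(30/18) / ln(28950/3659) = 0.5108 / 2.0684 = 0.2470
c = 18 / 3659^0.2470 = 18 / 7.586 = 2.373
S₃ = 2.373 × 16020^0.2470 = 2.373 × 10.92 ≈ 25.92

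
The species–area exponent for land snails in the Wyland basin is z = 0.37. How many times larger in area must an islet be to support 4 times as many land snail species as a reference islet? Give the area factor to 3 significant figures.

42.4

(A₂/A₁)^0.37 = 4, so A₂/A₁ = 4^(1/0.37) = 4^2.703
ln(A₂/A₁) = ln 4 / 0.37 = 1.3863 / 0.37 = 3.7467
A₂/A₁ = e^3.7467 ≈ 42.38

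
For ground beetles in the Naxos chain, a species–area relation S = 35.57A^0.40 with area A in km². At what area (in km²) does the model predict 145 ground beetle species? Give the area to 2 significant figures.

34 km²

145 = 35.57 × A^0.4  ⇒  A^0.4 = 145/35.57 = 4.076
ln A = ln(4.076) / 0.4 = 1.4052 / 0.4 = 3.5131
A = e^3.5131 ≈ 33.55 km²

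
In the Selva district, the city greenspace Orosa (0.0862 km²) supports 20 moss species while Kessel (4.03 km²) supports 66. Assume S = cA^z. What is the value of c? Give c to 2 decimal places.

z = ln(S₂/S₁) / ln(A₂/A₁) = ln(66/20) / ln(4.03/0.0862) = 1.1939 / 3.8449 = 0.3105
c = S₁ / A₁^z = 20 / 0.0862^0.3105 = 20 / 0.4671 = 42.81

42.81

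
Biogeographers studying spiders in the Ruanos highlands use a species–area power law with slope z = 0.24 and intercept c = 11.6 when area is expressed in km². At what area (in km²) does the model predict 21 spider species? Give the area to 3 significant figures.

21 = 11.6 × A^0.24  ⇒  A^0.24 = 21/11.6 = 1.81
ln A = ln(1.81) / 0.24 = 0.5935 / 0.24 = 2.4730
A = e^2.4730 ≈ 11.86 km²

11.9 km²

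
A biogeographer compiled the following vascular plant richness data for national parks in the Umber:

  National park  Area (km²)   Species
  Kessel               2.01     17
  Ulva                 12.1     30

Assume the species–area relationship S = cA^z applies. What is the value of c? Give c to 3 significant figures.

13.6

z = ln(S₂/S₁) / ln(A₂/A₁) = ln(30/17) / ln(12.1/2.01) = 0.5680 / 1.7951 = 0.3164
c = S₁ / A₁^z = 17 / 2.01^0.3164 = 17 / 1.247 = 13.63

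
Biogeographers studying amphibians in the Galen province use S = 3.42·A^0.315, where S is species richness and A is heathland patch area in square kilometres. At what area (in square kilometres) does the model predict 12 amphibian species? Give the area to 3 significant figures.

53.8 square kilometres

12 = 3.42 × A^0.315  ⇒  A^0.315 = 12/3.42 = 3.509
ln A = ln(3.509) / 0.315 = 1.2553 / 0.315 = 3.9850
A = e^3.9850 ≈ 53.78 square kilometres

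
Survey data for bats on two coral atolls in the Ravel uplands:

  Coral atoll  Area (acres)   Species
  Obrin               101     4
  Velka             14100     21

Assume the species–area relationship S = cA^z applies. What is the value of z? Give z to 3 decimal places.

0.336

Taking logs: ln S = ln c + z ln A, so z = (ln S₂ − ln S₁)/(ln A₂ − ln A₁).
z = ln(21/4) / ln(14100/101) = ln(5.25) / ln(139.6) = 1.6582 / 4.9388 = 0.3358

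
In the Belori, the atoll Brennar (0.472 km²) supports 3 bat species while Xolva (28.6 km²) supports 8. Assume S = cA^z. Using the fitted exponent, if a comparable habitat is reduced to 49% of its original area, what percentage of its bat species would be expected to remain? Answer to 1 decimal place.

84.3%

z = ln(8/3) / ln(28.6/0.472) = 0.9808 / 4.1042 = 0.2390
S_new/S_old = (A_new/A_old)^z = 0.49^0.2390 = exp(0.2390 × -0.7133) = 0.8433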